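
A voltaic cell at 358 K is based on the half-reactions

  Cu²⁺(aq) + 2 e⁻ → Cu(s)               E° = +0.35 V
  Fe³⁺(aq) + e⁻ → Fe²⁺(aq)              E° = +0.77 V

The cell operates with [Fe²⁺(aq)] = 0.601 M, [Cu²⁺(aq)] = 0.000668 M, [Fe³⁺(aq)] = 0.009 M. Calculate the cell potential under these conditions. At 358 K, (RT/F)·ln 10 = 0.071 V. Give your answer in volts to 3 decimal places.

Fe³⁺/Fe²⁺ is reduced (cathode, E° = +0.77 V) and Cu²⁺/Cu is oxidized (anode).
E°cell = E°cat − E°an = +0.77 − (+0.35) = +0.42 V; n = 2.
Balancing gives 2 Fe³⁺(aq) + Cu(s) → 2 Fe²⁺(aq) + Cu²⁺(aq); hence Q = ([Fe²⁺(aq)]^2·[Cu²⁺(aq)]) / [Fe³⁺(aq)]^2 = 2.98 (log Q = 0.474).
Applying E = E° − (RT ln10/nF)·log Q gives +0.42 − (0.071/2)(0.474) = +0.403 V.

+0.403 V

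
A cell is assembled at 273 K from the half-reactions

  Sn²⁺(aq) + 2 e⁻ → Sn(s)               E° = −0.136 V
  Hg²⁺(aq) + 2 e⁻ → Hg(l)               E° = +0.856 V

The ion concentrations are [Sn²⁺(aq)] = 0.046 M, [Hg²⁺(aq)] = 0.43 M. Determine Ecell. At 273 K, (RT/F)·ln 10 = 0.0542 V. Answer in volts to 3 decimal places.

Hg²⁺/Hg is reduced (cathode, E° = +0.856 V) and Sn²⁺/Sn is oxidized (anode).
E°cell = +0.856 − (−0.136) = +0.992 V, with n = 2 electrons transferred.
Balancing gives Hg²⁺(aq) + Sn(s) → Hg(l) + Sn²⁺(aq); hence Q = [Sn²⁺(aq)] / [Hg²⁺(aq)] = 0.107 (log Q = −0.971).
E = E° − (0.0542/n)·log Q = +0.992 − (0.0542/2)(−0.971) = +1.018 V.

+1.018 V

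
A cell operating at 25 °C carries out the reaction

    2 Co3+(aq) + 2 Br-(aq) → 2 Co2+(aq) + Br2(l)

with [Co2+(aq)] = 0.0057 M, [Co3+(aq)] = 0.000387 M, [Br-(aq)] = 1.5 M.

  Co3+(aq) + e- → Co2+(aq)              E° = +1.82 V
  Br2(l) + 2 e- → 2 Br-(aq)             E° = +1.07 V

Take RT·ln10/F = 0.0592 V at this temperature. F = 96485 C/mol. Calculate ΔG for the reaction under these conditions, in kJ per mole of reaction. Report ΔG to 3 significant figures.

−133 kJ/mol

The standard cell potential is +1.82 − (+1.07) = +0.75 V, with n = 2 electrons in the balanced equation.
Q = [Co2+(aq)]^2 / ([Co3+(aq)]^2·[Br-(aq)]^2) = 96.4, so log Q = 1.984 and E = +0.75 − (0.0592/2)(1.984) = +0.6913 V.
ΔG = −nFE = −(2)(96485)(+0.6913) J/mol = −133 kJ/mol.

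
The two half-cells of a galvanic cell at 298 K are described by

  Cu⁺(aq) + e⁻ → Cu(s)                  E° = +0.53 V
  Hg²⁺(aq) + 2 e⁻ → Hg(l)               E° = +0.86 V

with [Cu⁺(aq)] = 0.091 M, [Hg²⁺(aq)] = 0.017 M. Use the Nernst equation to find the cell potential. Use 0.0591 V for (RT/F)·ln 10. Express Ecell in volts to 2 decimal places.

+0.34 V

Hg²⁺/Hg is reduced (cathode, E° = +0.86 V) and Cu⁺/Cu is oxidized (anode).
E°cell = +0.86 − (+0.53) = +0.33 V, with n = 2 electrons transferred.
Balancing gives Hg²⁺(aq) + 2 Cu(s) → Hg(l) + 2 Cu⁺(aq); hence Q = [Cu⁺(aq)]^2 / [Hg²⁺(aq)] = 0.487 (log Q = −0.312).
E = E° − (0.0591/n)·log Q = +0.33 − (0.0591/2)(−0.312) = +0.34 V.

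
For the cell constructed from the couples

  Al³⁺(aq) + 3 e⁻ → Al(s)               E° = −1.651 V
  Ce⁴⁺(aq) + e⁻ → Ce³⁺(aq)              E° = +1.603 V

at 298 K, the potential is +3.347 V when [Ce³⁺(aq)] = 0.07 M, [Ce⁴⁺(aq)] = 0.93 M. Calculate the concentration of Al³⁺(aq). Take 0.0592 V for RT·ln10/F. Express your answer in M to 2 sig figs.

0.045 M

Ce⁴⁺/Ce³⁺ is the cathode (higher E°); E°cell = +1.603 − (−1.651) = +3.254 V with n = 3.
Rearranging E = E° − (0.0592/n)·log Q gives log Q = 3(+3.254 − (+3.347))/0.0592 = −4.713.
Balancing electrons gives 3 Ce⁴⁺(aq) + Al(s) → 3 Ce³⁺(aq) + Al³⁺(aq); thus Q = ([Ce³⁺(aq)]^3·[Al³⁺(aq)]) / [Ce⁴⁺(aq)]^3.
Solving for the unknown gives log [Al³⁺(aq)] = −1.343, so [Al³⁺(aq)] ≈ 0.045 M.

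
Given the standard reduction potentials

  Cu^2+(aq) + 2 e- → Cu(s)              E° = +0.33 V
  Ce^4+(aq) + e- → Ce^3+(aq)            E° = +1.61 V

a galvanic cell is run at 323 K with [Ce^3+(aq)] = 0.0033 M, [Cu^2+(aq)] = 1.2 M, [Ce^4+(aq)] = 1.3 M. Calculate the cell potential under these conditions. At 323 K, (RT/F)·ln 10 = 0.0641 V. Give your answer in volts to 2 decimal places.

Ce⁴⁺/Ce³⁺ is reduced (cathode, E° = +1.61 V) and Cu²⁺/Cu is oxidized (anode).
The standard potential is +1.61 − (+0.33) = +1.28 V and the balanced reaction transfers n = 2 electrons.
The balanced reaction is 2 Ce^4+(aq) + Cu(s) → 2 Ce^3+(aq) + Cu^2+(aq), so Q = ([Ce^3+(aq)]^2·[Cu^2+(aq)]) / [Ce^4+(aq)]^2 = 7.73×10^−6 and log Q = −5.112.
Applying E = E° − (RT ln10/nF)·log Q gives +1.28 − (0.0641/2)(−5.112) = +1.44 V.

+1.44 V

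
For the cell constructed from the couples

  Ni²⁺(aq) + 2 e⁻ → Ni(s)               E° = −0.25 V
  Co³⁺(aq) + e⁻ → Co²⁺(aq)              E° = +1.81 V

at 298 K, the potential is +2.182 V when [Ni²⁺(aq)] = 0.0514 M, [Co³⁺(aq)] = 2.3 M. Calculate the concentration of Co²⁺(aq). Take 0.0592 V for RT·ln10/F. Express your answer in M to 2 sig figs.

0.088 M

The Co³⁺/Co²⁺ couple has the larger reduction potential, so it is the cathode: E°cell = +1.81 − (−0.25) = +2.06 V and n = 2.
Since E = E° − (0.0592/n)·log Q, log Q = n(E° − E)/0.0592 = −4.122.
For 2 Co³⁺(aq) + Ni(s) → 2 Co²⁺(aq) + Ni²⁺(aq), the reaction quotient is Q = ([Co²⁺(aq)]^2·[Ni²⁺(aq)]) / [Co³⁺(aq)]^2.
Solving for the unknown gives log [Co²⁺(aq)] = −1.055, so [Co²⁺(aq)] ≈ 0.088 M.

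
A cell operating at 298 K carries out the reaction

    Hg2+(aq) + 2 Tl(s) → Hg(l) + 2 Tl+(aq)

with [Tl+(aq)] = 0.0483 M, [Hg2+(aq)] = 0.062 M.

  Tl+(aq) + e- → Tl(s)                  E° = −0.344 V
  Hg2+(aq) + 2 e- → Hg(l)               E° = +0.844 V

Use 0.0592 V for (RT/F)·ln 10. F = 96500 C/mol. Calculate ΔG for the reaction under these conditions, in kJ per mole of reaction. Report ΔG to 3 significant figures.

With Hg²⁺/Hg reduced at the cathode, E°cell = +0.844 − (−0.344) = +1.188 V and n = 2.
Q = [Tl+(aq)]^2 / [Hg2+(aq)] = 0.0376, so log Q = −1.424 and E = +1.188 − (0.0592/2)(−1.424) = +1.2302 V.
ΔG = −nFE = −(2)(96500)(+1.2302) J/mol = −237 kJ/mol.

−237 kJ/mol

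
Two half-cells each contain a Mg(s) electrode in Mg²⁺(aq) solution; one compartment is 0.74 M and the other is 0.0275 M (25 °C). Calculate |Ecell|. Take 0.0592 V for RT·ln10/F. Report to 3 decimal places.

For a concentration cell E°cell = 0, since both electrodes use the same couple.
The compartment with the higher Mg²⁺(aq) concentration (0.74 M) acts as the cathode; ions are reduced there and produced at the dilute (0.0275 M) anode.
With n = 2, Ecell = −(0.0592/2)·log([dilute]/[conc]) = −(0.0592/2)·log(0.0275/0.74) = +0.042 V.

0.042 V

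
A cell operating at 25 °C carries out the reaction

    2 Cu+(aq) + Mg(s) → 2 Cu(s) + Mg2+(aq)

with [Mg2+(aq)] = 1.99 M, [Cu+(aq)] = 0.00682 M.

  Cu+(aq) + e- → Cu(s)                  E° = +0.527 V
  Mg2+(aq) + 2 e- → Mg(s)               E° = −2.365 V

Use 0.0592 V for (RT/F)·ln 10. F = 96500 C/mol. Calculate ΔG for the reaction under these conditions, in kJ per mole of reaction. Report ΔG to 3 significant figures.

−532 kJ/mol

With Cu⁺/Cu reduced at the cathode, E°cell = +0.527 − (−2.365) = +2.892 V and n = 2.
Here Q = [Mg2+(aq)] / [Cu+(aq)]^2 = 4.28×10^4 (log Q = 4.631), giving E = +2.892 − (0.0592/2)·(4.631) = +2.7549 V.
Finally ΔG = −nFE = −(2)(96500 C/mol)(+2.7549 V) = −532 kJ/mol.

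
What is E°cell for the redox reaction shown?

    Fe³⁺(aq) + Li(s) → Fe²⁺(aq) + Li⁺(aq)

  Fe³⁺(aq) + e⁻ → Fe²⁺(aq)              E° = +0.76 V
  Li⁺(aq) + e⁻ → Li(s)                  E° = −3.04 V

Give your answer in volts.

Fe³⁺(aq) gains electrons, so the Fe³⁺/Fe²⁺ couple is the cathode; the Li⁺/Li couple is the anode.
E°cell = E°(cathode) − E°(anode) = +0.76 − (−3.04) = +3.80 V.
The positive value indicates the reaction is spontaneous as written.

+3.80 V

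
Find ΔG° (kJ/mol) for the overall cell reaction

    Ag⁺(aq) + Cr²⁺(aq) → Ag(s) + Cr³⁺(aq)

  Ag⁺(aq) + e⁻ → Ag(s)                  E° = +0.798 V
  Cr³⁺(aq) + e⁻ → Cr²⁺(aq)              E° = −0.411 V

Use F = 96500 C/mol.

In the reaction as written Ag⁺(aq) is reduced, so the Ag⁺/Ag couple is the cathode and Cr³⁺/Cr²⁺ is the anode.
E°cell = +0.798 − (−0.411) = +1.209 V; balancing electrons gives n = 1.
ΔG° = −nFE°cell = −(1)(96500)(+1.209) J/mol = −117 kJ/mol.

−117 kJ/mol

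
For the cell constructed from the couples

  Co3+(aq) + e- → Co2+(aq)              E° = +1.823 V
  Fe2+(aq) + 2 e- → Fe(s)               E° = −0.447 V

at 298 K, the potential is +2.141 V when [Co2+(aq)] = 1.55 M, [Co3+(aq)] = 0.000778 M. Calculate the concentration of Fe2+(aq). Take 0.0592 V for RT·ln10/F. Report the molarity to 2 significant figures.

0.0057 M

With Co³⁺/Co²⁺ at the cathode and Fe²⁺/Fe at the anode, E°cell = +1.823 − (−0.447) = +2.270 V (n = 2).
From the Nernst equation, log Q = n(E° − E)/0.0592 = 2·(+2.270 − (+2.141))/0.0592 = 4.358.
Balancing electrons gives 2 Co3+(aq) + Fe(s) → 2 Co2+(aq) + Fe2+(aq); thus Q = ([Co2+(aq)]^2·[Fe2+(aq)]) / [Co3+(aq)]^2.
Isolating [Fe2+(aq)] in Q = 10^{4.358} yields log [Fe2+(aq)] = −2.241, i.e. 0.0057 M.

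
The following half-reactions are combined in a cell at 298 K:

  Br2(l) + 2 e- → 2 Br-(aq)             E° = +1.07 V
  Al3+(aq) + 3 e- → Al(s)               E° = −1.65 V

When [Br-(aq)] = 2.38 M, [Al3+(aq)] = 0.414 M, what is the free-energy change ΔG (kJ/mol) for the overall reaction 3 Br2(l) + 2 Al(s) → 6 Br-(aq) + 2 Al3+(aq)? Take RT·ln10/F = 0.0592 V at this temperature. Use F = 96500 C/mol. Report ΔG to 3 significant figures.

E°cell = +1.07 − (−1.65) = +2.72 V; the balanced reaction transfers n = 6 electrons.
Q = [Br-(aq)]^6·[Al3+(aq)]^2 = 31.2, so log Q = 1.493 and E = +2.72 − (0.0592/6)(1.493) = +2.7053 V.
Then ΔG = −nFE = −6 × 96500 × +2.7053 J/mol = −1570 kJ/mol.

−1570 kJ/mol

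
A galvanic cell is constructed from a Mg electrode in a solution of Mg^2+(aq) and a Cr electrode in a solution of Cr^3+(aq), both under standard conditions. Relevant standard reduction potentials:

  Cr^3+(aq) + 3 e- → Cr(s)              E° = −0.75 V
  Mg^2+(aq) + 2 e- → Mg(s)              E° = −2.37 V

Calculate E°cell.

+1.62 V

Of the two couples in this cell, the one with the more positive reduction potential is reduced at the cathode: here that is Cr³⁺/Cr (−0.75 V); Mg²⁺/Mg (−2.37 V) is the anode.
E°cell = E°(cathode) − E°(anode) = −0.75 − (−2.37) = +1.62 V.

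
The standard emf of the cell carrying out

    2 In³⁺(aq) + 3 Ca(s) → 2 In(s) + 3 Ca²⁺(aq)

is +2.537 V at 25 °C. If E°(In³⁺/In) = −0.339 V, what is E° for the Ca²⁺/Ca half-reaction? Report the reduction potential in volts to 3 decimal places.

In the reaction as written the In³⁺/In couple is reduced (cathode) and Ca²⁺/Ca is oxidized (anode), so E°cell = E°(In³⁺/In) − E°(Ca²⁺/Ca).
E°(Ca²⁺/Ca) = E°(cathode) − E°cell = −0.339 − (+2.537) = −2.876 V.

−2.876 V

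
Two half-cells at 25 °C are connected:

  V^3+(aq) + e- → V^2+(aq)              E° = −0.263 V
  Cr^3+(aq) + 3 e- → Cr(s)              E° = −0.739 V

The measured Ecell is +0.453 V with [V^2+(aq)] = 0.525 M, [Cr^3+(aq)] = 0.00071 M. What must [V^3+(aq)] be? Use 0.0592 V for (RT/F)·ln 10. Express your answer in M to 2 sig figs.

0.019 M

V³⁺/V²⁺ is the cathode (higher E°); E°cell = −0.263 − (−0.739) = +0.476 V with n = 3.
Since E = E° − (0.0592/n)·log Q, log Q = n(E° − E)/0.0592 = 1.166.
The balanced reaction is 3 V^3+(aq) + Cr(s) → 3 V^2+(aq) + Cr^3+(aq), so Q = ([V^2+(aq)]^3·[Cr^3+(aq)]) / [V^3+(aq)]^3.
Isolating [V^3+(aq)] in Q = 10^{1.166} yields log [V^3+(aq)] = −1.718, i.e. 0.019 M.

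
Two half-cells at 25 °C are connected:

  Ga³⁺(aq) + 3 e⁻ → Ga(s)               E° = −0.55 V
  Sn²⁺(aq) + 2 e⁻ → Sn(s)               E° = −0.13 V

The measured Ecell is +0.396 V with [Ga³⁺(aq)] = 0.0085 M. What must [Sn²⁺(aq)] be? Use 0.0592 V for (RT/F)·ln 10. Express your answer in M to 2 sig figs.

Sn²⁺/Sn is the cathode (higher E°); E°cell = −0.13 − (−0.55) = +0.42 V with n = 6.
From the Nernst equation, log Q = n(E° − E)/0.0592 = 6·(+0.42 − (+0.396))/0.0592 = 2.432.
The balanced reaction is 3 Sn²⁺(aq) + 2 Ga(s) → 3 Sn(s) + 2 Ga³⁺(aq), so Q = [Ga³⁺(aq)]^2 / [Sn²⁺(aq)]^3.
Substituting the known concentrations and solving, log [Sn²⁺(aq)] = −2.191 and [Sn²⁺(aq)] = 0.0064 M.

0.0064 M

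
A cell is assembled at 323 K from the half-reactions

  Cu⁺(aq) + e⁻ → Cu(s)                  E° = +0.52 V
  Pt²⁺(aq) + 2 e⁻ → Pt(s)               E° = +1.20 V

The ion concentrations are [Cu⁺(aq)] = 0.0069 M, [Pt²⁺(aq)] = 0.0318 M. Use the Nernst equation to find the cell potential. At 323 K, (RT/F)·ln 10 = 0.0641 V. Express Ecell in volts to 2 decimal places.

The Pt²⁺/Pt couple has the more positive E°, so it is the cathode; Cu⁺/Cu is the anode.
The standard potential is +1.20 − (+0.52) = +0.68 V and the balanced reaction transfers n = 2 electrons.
The balanced reaction is Pt²⁺(aq) + 2 Cu(s) → Pt(s) + 2 Cu⁺(aq), so Q = [Cu⁺(aq)]^2 / [Pt²⁺(aq)] = 0.0015 and log Q = −2.825.
Applying E = E° − (RT ln10/nF)·log Q gives +0.68 − (0.0641/2)(−2.825) = +0.77 V.

+0.77 V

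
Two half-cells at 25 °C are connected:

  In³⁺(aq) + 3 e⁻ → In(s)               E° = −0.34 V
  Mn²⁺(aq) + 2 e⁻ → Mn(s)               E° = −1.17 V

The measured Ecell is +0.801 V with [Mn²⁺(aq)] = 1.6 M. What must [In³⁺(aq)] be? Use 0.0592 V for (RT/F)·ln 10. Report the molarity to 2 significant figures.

In³⁺/In is the cathode (higher E°); E°cell = −0.34 − (−1.17) = +0.83 V with n = 6.
From the Nernst equation, log Q = n(E° − E)/0.0592 = 6·(+0.83 − (+0.801))/0.0592 = 2.939.
The balanced reaction is 2 In³⁺(aq) + 3 Mn(s) → 2 In(s) + 3 Mn²⁺(aq), so Q = [Mn²⁺(aq)]^3 / [In³⁺(aq)]^2.
Solving for the unknown gives log [In³⁺(aq)] = −1.163, so [In³⁺(aq)] ≈ 0.069 M.

0.069 M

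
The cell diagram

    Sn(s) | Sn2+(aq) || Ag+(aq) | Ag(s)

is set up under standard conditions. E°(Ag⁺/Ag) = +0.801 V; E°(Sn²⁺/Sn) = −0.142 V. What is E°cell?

+0.943 V

By convention the left-hand electrode in cell notation is the anode (oxidation) and the right-hand electrode is the cathode (reduction).
E°cell = E°(right) − E°(left) = +0.801 − (−0.142) = +0.943 V.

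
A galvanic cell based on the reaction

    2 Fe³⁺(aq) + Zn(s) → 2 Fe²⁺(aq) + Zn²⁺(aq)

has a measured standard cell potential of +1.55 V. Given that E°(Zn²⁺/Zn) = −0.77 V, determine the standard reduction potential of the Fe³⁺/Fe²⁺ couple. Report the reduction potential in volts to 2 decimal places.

In the reaction as written the Fe³⁺/Fe²⁺ couple is reduced (cathode) and Zn²⁺/Zn is oxidized (anode), so E°cell = E°(Fe³⁺/Fe²⁺) − E°(Zn²⁺/Zn).
E°(Fe³⁺/Fe²⁺) = E°cell + E°(anode) = +1.55 + (−0.77) = +0.78 V.

+0.78 V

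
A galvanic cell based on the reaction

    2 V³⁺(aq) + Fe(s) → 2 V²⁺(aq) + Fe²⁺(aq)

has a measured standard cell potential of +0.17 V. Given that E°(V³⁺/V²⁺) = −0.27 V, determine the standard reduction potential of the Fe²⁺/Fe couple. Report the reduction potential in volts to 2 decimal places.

−0.44 V

In the reaction as written the V³⁺/V²⁺ couple is reduced (cathode) and Fe²⁺/Fe is oxidized (anode), so E°cell = E°(V³⁺/V²⁺) − E°(Fe²⁺/Fe).
E°(Fe²⁺/Fe) = E°(cathode) − E°cell = −0.27 − (+0.17) = −0.44 V.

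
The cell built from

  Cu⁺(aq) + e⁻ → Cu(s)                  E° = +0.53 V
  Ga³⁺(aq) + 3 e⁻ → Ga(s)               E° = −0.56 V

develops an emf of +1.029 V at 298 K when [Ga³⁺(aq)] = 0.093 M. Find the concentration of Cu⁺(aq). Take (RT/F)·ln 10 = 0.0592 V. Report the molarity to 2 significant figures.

0.042 M

Cu⁺/Cu is the cathode (higher E°); E°cell = +0.53 − (−0.56) = +1.09 V with n = 3.
Rearranging E = E° − (0.0592/n)·log Q gives log Q = 3(+1.09 − (+1.029))/0.0592 = 3.091.
The balanced reaction is 3 Cu⁺(aq) + Ga(s) → 3 Cu(s) + Ga³⁺(aq), so Q = [Ga³⁺(aq)] / [Cu⁺(aq)]^3.
Solving for the unknown gives log [Cu⁺(aq)] = −1.374, so [Cu⁺(aq)] ≈ 0.042 M.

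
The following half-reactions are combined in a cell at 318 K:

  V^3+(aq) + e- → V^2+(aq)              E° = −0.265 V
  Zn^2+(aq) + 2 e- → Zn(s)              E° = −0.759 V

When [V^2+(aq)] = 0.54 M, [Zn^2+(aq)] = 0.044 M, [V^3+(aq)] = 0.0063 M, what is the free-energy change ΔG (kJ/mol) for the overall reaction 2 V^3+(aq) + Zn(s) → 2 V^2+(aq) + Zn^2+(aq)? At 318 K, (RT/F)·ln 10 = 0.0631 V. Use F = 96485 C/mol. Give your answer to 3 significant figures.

−80.0 kJ/mol

The standard cell potential is −0.265 − (−0.759) = +0.494 V, with n = 2 electrons in the balanced equation.
The reaction quotient is ([V^2+(aq)]^2·[Zn^2+(aq)]) / [V^3+(aq)]^2 = 323; by Nernst, E = +0.494 − (0.0631/2)(2.510) = +0.4148 V.
Finally ΔG = −nFE = −(2)(96485 C/mol)(+0.4148 V) = −80.0 kJ/mol.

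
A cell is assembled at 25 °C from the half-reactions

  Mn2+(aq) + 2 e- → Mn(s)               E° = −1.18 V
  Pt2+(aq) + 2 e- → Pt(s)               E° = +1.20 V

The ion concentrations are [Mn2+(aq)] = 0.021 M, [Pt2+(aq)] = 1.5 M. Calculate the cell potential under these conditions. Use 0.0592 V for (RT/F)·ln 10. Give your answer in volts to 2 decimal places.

+2.43 V

The Pt²⁺/Pt couple has the more positive E°, so it is the cathode; Mn²⁺/Mn is the anode.
The standard potential is +1.20 − (−1.18) = +2.38 V and the balanced reaction transfers n = 2 electrons.
For the overall reaction Pt2+(aq) + Mn(s) → Pt(s) + Mn2+(aq), Q = [Mn2+(aq)] / [Pt2+(aq)] = 0.014, giving log Q = −1.854.
By the Nernst equation, E = +2.38 − (0.0592/2)·(−1.854) = +2.43 V.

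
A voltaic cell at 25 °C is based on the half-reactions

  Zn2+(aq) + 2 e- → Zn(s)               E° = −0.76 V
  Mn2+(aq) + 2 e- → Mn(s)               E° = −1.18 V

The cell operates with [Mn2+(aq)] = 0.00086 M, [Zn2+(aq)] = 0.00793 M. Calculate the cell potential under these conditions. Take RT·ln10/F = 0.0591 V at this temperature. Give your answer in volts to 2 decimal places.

+0.45 V

Since E°(Zn²⁺/Zn) > E°(Mn²⁺/Mn), Zn²⁺/Zn serves as the cathode.
E°cell = −0.76 − (−1.18) = +0.42 V, with n = 2 electrons transferred.
For the overall reaction Zn2+(aq) + Mn(s) → Zn(s) + Mn2+(aq), Q = [Mn2+(aq)] / [Zn2+(aq)] = 0.108, giving log Q = −0.965.
By the Nernst equation, E = +0.42 − (0.0591/2)·(−0.965) = +0.45 V.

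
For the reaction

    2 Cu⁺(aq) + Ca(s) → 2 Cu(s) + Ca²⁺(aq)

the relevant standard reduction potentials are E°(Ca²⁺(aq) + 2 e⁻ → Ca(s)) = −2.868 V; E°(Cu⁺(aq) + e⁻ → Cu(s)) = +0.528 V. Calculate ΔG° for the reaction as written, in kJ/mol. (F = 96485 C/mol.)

In the reaction as written Cu⁺(aq) is reduced, so the Cu⁺/Cu couple is the cathode and Ca²⁺/Ca is the anode.
E°cell = +0.528 − (−2.868) = +3.396 V; balancing electrons gives n = 2.
ΔG° = −nFE°cell = −(2)(96485)(+3.396) J/mol = −655 kJ/mol.

−655 kJ/mol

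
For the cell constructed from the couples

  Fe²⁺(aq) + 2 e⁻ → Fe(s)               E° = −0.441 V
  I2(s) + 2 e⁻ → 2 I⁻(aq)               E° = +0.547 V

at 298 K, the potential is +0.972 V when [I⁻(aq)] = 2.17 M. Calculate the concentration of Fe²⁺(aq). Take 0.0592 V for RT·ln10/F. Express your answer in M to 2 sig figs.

I₂/I⁻ is the cathode (higher E°); E°cell = +0.547 − (−0.441) = +0.988 V with n = 2.
Since E = E° − (0.0592/n)·log Q, log Q = n(E° − E)/0.0592 = 0.541.
The balanced reaction is I2(s) + Fe(s) → 2 I⁻(aq) + Fe²⁺(aq), so Q = [I⁻(aq)]^2·[Fe²⁺(aq)].
Solving for the unknown gives log [Fe²⁺(aq)] = −0.132, so [Fe²⁺(aq)] ≈ 0.74 M.

0.74 M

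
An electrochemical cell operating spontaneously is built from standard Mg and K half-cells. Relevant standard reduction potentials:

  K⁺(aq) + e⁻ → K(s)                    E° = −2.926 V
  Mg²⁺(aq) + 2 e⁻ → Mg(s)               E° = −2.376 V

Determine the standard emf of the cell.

Of the two couples in this cell, the one with the more positive reduction potential is reduced at the cathode: here that is Mg²⁺/Mg (−2.376 V); K⁺/K (−2.926 V) is the anode.
E°cell = E°(cathode) − E°(anode) = −2.376 − (−2.926) = +0.550 V.

+0.550 V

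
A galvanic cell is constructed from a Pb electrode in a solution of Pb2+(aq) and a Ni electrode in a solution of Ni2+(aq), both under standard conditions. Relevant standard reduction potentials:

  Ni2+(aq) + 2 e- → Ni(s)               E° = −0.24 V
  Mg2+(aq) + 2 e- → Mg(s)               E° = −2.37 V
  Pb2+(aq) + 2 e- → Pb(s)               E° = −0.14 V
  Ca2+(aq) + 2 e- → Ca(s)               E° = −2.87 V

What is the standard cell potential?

+0.10 V

The Pb²⁺/Pb couple has the higher E°, so Pb ion is reduced (cathode) and Ni is oxidized (anode).
E°cell = E°(cathode) − E°(anode) = −0.14 − (−0.24) = +0.10 V.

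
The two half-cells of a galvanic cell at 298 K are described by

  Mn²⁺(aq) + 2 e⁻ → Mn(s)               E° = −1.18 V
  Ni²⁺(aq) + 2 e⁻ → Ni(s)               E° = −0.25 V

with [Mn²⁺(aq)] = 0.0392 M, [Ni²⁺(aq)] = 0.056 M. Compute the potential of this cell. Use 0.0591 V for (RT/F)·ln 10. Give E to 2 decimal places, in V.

Since E°(Ni²⁺/Ni) > E°(Mn²⁺/Mn), Ni²⁺/Ni serves as the cathode.
E°cell = E°cat − E°an = −0.25 − (−1.18) = +0.93 V; n = 2.
For the overall reaction Ni²⁺(aq) + Mn(s) → Ni(s) + Mn²⁺(aq), Q = [Mn²⁺(aq)] / [Ni²⁺(aq)] = 0.7, giving log Q = −0.155.
Applying E = E° − (RT ln10/nF)·log Q gives +0.93 − (0.0591/2)(−0.155) = +0.93 V.

+0.93 V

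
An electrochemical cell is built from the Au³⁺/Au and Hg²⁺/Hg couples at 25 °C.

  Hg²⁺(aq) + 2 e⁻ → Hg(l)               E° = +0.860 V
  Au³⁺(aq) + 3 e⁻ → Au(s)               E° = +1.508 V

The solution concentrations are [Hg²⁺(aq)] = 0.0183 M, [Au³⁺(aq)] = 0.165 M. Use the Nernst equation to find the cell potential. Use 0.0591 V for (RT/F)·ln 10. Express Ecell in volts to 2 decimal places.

The Au³⁺/Au couple has the more positive E°, so it is the cathode; Hg²⁺/Hg is the anode.
E°cell = E°cat − E°an = +1.508 − (+0.860) = +0.648 V; n = 6.
Balancing gives 2 Au³⁺(aq) + 3 Hg(l) → 2 Au(s) + 3 Hg²⁺(aq); hence Q = [Hg²⁺(aq)]^3 / [Au³⁺(aq)]^2 = 0.000225 (log Q = −3.648).
E = E° − (0.0591/n)·log Q = +0.648 − (0.0591/6)(−3.648) = +0.68 V.

+0.68 V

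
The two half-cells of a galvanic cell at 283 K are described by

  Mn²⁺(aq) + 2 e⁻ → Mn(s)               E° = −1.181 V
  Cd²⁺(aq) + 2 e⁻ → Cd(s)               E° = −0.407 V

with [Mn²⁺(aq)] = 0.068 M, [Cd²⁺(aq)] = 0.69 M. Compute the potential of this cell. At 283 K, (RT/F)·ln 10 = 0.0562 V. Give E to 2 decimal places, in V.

+0.80 V

Cd²⁺/Cd is reduced (cathode, E° = −0.407 V) and Mn²⁺/Mn is oxidized (anode).
E°cell = E°cat − E°an = −0.407 − (−1.181) = +0.774 V; n = 2.
Balancing gives Cd²⁺(aq) + Mn(s) → Cd(s) + Mn²⁺(aq); hence Q = [Mn²⁺(aq)] / [Cd²⁺(aq)] = 0.0986 (log Q = −1.006).
Applying E = E° − (RT ln10/nF)·log Q gives +0.774 − (0.0562/2)(−1.006) = +0.80 V.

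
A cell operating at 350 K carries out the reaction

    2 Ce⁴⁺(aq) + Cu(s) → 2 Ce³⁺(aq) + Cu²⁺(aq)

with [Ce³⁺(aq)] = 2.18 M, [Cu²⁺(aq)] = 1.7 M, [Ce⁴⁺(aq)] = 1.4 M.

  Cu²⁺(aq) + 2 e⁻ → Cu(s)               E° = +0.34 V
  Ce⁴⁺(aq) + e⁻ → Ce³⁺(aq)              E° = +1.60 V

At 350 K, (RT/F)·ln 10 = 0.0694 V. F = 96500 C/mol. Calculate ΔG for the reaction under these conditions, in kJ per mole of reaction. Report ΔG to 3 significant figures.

With Ce⁴⁺/Ce³⁺ reduced at the cathode, E°cell = +1.60 − (+0.34) = +1.26 V and n = 2.
Here Q = ([Ce³⁺(aq)]^2·[Cu²⁺(aq)]) / [Ce⁴⁺(aq)]^2 = 4.12 (log Q = 0.615), giving E = +1.26 − (0.0694/2)·(0.615) = +1.2387 V.
Finally ΔG = −nFE = −(2)(96500 C/mol)(+1.2387 V) = −239 kJ/mol.

−239 kJ/mol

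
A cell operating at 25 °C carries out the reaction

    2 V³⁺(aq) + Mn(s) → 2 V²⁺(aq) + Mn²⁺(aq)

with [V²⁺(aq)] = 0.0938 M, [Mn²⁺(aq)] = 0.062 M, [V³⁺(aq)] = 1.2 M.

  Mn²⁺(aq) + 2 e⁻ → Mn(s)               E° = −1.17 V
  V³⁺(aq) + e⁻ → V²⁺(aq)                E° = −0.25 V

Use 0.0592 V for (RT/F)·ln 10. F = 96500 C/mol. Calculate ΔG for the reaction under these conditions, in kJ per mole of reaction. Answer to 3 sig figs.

−197 kJ/mol

E°cell = −0.25 − (−1.17) = +0.92 V; the balanced reaction transfers n = 2 electrons.
Here Q = ([V²⁺(aq)]^2·[Mn²⁺(aq)]) / [V³⁺(aq)]^2 = 0.000379 (log Q = −3.422), giving E = +0.92 − (0.0592/2)·(−3.422) = +1.0213 V.
ΔG = −nFE = −(2)(96500)(+1.0213) J/mol = −197 kJ/mol.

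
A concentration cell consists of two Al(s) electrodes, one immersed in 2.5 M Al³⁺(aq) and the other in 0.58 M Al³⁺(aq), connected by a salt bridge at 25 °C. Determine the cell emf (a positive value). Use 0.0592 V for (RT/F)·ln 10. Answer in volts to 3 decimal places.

For a concentration cell E°cell = 0, since both electrodes use the same couple.
The compartment with the higher Al³⁺(aq) concentration (2.5 M) acts as the cathode; ions are reduced there and produced at the dilute (0.58 M) anode.
With n = 3, Ecell = −(0.0592/3)·log([dilute]/[conc]) = −(0.0592/3)·log(0.58/2.5) = +0.013 V.

0.013 V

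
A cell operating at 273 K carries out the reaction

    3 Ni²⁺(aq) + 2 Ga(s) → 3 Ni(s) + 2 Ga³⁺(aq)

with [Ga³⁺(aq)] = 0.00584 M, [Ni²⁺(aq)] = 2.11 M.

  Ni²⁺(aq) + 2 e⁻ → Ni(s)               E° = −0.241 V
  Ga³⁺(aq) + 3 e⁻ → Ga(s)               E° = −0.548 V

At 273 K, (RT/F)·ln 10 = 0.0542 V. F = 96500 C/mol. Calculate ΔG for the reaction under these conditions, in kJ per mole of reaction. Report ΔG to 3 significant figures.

With Ni²⁺/Ni reduced at the cathode, E°cell = −0.241 − (−0.548) = +0.307 V and n = 6.
Here Q = [Ga³⁺(aq)]^2 / [Ni²⁺(aq)]^3 = 3.63×10^−6 (log Q = −5.440), giving E = +0.307 − (0.0542/6)·(−5.440) = +0.3561 V.
Then ΔG = −nFE = −6 × 96500 × +0.3561 J/mol = −206 kJ/mol.

−206 kJ/mol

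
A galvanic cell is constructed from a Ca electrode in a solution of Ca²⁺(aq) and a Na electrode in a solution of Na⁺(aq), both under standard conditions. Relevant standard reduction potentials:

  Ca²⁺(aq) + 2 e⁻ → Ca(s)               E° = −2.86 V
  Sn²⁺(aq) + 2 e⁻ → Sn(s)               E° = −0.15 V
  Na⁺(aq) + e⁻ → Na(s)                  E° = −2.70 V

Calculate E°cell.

Of the two couples in this cell, the one with the more positive reduction potential is reduced at the cathode: here that is Na⁺/Na (−2.70 V); Ca²⁺/Ca (−2.86 V) is the anode.
E°cell = E°(cathode) − E°(anode) = −2.70 − (−2.86) = +0.16 V.

+0.16 V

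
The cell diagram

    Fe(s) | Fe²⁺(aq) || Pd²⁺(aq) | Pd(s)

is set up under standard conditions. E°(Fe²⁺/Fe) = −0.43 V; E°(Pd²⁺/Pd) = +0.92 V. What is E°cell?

+1.35 V

By convention the left-hand electrode in cell notation is the anode (oxidation) and the right-hand electrode is the cathode (reduction).
E°cell = E°(right) − E°(left) = +0.92 − (−0.43) = +1.35 V.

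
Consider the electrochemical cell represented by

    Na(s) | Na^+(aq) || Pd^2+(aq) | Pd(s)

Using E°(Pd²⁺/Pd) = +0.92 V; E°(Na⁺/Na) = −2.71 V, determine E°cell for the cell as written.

+3.63 V

By convention the left-hand electrode in cell notation is the anode (oxidation) and the right-hand electrode is the cathode (reduction).
E°cell = E°(right) − E°(left) = +0.92 − (−2.71) = +3.63 V.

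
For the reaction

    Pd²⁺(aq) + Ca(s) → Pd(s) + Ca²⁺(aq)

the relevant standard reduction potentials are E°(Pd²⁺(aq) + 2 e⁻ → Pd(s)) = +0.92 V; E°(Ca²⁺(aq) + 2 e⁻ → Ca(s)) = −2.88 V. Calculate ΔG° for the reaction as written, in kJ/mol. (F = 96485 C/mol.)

In the reaction as written Pd²⁺(aq) is reduced, so the Pd²⁺/Pd couple is the cathode and Ca²⁺/Ca is the anode.
E°cell = +0.92 − (−2.88) = +3.80 V; balancing electrons gives n = 2.
ΔG° = −nFE°cell = −(2)(96485)(+3.80) J/mol = −733 kJ/mol.

−733 kJ/mol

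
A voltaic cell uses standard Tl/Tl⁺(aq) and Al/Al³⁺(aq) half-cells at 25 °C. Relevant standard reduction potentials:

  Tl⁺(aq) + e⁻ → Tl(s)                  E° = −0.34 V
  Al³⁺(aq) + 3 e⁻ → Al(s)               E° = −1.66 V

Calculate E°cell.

The Tl⁺/Tl couple has the higher E°, so Tl ion is reduced (cathode) and Al is oxidized (anode).
E°cell = E°(cathode) − E°(anode) = −0.34 − (−1.66) = +1.32 V.

+1.32 V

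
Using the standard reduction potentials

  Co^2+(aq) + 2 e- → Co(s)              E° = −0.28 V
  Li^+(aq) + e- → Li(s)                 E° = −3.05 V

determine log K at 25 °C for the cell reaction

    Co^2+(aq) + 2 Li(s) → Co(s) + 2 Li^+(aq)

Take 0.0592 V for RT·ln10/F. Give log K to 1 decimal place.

The Co²⁺/Co couple is reduced (cathode); E°cell = −0.28 − (−3.05) = +2.77 V with n = 2.
At equilibrium E = 0, so log K = nE°cell / 0.0592 = (2)(+2.77) / 0.0592 = 93.6.

log K = 93.6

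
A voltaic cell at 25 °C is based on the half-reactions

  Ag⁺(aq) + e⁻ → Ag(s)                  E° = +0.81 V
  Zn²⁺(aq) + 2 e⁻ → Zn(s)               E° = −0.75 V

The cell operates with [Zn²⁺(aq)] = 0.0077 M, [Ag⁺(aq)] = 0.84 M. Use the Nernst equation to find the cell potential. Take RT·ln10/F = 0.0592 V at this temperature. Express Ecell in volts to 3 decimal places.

+1.618 V

Ag⁺/Ag is reduced (cathode, E° = +0.81 V) and Zn²⁺/Zn is oxidized (anode).
E°cell = +0.81 − (−0.75) = +1.56 V, with n = 2 electrons transferred.
Balancing gives 2 Ag⁺(aq) + Zn(s) → 2 Ag(s) + Zn²⁺(aq); hence Q = [Zn²⁺(aq)] / [Ag⁺(aq)]^2 = 0.0109 (log Q = −1.962).
E = E° − (0.0592/n)·log Q = +1.56 − (0.0592/2)(−1.962) = +1.618 V.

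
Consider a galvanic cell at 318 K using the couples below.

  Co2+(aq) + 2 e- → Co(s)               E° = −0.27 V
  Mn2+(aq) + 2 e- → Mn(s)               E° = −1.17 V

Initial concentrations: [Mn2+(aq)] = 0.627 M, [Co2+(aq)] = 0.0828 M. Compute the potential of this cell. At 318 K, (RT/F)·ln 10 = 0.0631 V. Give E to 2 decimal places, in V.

+0.87 V

The Co²⁺/Co couple has the more positive E°, so it is the cathode; Mn²⁺/Mn is the anode.
E°cell = E°cat − E°an = −0.27 − (−1.17) = +0.90 V; n = 2.
For the overall reaction Co2+(aq) + Mn(s) → Co(s) + Mn2+(aq), Q = [Mn2+(aq)] / [Co2+(aq)] = 7.57, giving log Q = 0.879.
By the Nernst equation, E = +0.90 − (0.0631/2)·(0.879) = +0.87 V.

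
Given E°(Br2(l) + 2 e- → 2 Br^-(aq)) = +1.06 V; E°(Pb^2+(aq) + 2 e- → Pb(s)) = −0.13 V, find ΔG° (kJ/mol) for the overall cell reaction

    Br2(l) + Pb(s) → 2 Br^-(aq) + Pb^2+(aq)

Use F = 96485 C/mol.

In the reaction as written Br2(l) is reduced, so the Br₂/Br⁻ couple is the cathode and Pb²⁺/Pb is the anode.
E°cell = +1.06 − (−0.13) = +1.19 V; balancing electrons gives n = 2.
ΔG° = −nFE°cell = −(2)(96485)(+1.19) J/mol = −230 kJ/mol.

−230 kJ/mol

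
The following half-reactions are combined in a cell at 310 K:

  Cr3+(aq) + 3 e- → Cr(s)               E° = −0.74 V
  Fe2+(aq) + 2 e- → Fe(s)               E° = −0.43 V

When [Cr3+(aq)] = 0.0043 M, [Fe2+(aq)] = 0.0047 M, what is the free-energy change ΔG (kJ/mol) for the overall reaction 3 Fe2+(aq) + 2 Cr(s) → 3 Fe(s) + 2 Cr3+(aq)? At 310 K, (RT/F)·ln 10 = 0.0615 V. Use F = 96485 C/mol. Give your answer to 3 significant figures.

−166 kJ/mol

The standard cell potential is −0.43 − (−0.74) = +0.31 V, with n = 6 electrons in the balanced equation.
Here Q = [Cr3+(aq)]^2 / [Fe2+(aq)]^3 = 178 (log Q = 2.251), giving E = +0.31 − (0.0615/6)·(2.251) = +0.2869 V.
ΔG = −nFE = −(6)(96485)(+0.2869) J/mol = −166 kJ/mol.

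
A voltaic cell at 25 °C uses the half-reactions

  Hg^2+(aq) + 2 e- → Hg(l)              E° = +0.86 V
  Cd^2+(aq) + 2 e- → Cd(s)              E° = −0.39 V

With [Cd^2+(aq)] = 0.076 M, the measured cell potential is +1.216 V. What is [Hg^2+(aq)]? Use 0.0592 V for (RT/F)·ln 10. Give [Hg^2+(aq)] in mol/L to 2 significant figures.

0.0054 M

Hg²⁺/Hg is the cathode (higher E°); E°cell = +0.86 − (−0.39) = +1.25 V with n = 2.
Rearranging E = E° − (0.0592/n)·log Q gives log Q = 2(+1.25 − (+1.216))/0.0592 = 1.149.
The balanced reaction is Hg^2+(aq) + Cd(s) → Hg(l) + Cd^2+(aq), so Q = [Cd^2+(aq)] / [Hg^2+(aq)].
Isolating [Hg^2+(aq)] in Q = 10^{1.149} yields log [Hg^2+(aq)] = −2.268, i.e. 0.0054 M.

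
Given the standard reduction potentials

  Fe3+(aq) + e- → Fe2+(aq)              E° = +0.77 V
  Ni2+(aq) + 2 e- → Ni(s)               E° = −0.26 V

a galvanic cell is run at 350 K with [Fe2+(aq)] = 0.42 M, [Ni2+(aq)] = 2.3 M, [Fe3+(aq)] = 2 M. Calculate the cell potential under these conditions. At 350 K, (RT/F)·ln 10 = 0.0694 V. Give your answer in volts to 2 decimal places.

+1.06 V

The Fe³⁺/Fe²⁺ couple has the more positive E°, so it is the cathode; Ni²⁺/Ni is the anode.
The standard potential is +0.77 − (−0.26) = +1.03 V and the balanced reaction transfers n = 2 electrons.
For the overall reaction 2 Fe3+(aq) + Ni(s) → 2 Fe2+(aq) + Ni2+(aq), Q = ([Fe2+(aq)]^2·[Ni2+(aq)]) / [Fe3+(aq)]^2 = 0.101, giving log Q = −0.994.
By the Nernst equation, E = +1.03 − (0.0694/2)·(−0.994) = +1.06 V.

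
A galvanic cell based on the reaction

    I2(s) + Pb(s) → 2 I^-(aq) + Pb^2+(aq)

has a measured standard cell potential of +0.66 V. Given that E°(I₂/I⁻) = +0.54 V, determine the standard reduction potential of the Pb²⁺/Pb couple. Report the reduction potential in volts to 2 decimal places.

−0.12 V

In the reaction as written the I₂/I⁻ couple is reduced (cathode) and Pb²⁺/Pb is oxidized (anode), so E°cell = E°(I₂/I⁻) − E°(Pb²⁺/Pb).
E°(Pb²⁺/Pb) = E°(cathode) − E°cell = +0.54 − (+0.66) = −0.12 V.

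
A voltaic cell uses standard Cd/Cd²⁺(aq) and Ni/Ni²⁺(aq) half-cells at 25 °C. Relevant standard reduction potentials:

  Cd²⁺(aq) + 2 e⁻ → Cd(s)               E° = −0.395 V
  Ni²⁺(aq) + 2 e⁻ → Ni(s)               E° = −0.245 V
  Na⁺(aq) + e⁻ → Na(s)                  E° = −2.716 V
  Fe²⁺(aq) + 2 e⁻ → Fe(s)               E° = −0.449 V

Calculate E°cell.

Of the two couples in this cell, the one with the more positive reduction potential is reduced at the cathode: here that is Ni²⁺/Ni (−0.245 V); Cd²⁺/Cd (−0.395 V) is the anode.
E°cell = E°(cathode) − E°(anode) = −0.245 − (−0.395) = +0.150 V.

+0.150 V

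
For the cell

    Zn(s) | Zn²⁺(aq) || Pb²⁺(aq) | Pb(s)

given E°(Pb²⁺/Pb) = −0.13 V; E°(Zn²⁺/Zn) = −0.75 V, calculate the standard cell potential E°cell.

By convention the left-hand electrode in cell notation is the anode (oxidation) and the right-hand electrode is the cathode (reduction).
E°cell = E°(right) − E°(left) = −0.13 − (−0.75) = +0.62 V.

+0.62 V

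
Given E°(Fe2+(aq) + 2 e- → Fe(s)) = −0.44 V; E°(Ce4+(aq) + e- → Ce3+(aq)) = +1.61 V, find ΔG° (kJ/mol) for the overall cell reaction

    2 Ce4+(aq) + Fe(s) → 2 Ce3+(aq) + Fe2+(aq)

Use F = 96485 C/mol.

In the reaction as written Ce4+(aq) is reduced, so the Ce⁴⁺/Ce³⁺ couple is the cathode and Fe²⁺/Fe is the anode.
E°cell = +1.61 − (−0.44) = +2.05 V; balancing electrons gives n = 2.
ΔG° = −nFE°cell = −(2)(96485)(+2.05) J/mol = −396 kJ/mol.

−396 kJ/mol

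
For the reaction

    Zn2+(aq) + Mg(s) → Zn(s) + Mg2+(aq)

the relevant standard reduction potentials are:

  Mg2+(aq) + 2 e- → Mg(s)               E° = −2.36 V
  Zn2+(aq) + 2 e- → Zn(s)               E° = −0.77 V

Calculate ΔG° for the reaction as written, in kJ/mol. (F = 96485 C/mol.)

−307 kJ/mol

In the reaction as written Zn2+(aq) is reduced, so the Zn²⁺/Zn couple is the cathode and Mg²⁺/Mg is the anode.
E°cell = −0.77 − (−2.36) = +1.59 V; balancing electrons gives n = 2.
ΔG° = −nFE°cell = −(2)(96485)(+1.59) J/mol = −307 kJ/mol.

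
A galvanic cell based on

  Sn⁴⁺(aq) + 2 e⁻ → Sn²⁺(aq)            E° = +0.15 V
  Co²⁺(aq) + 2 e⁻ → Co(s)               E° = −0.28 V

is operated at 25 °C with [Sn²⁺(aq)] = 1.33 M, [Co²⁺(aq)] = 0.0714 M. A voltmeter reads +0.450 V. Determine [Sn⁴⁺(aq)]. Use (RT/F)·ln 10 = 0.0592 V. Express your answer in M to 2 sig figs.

0.45 M

With Sn⁴⁺/Sn²⁺ at the cathode and Co²⁺/Co at the anode, E°cell = +0.15 − (−0.28) = +0.43 V (n = 2).
Rearranging E = E° − (0.0592/n)·log Q gives log Q = 2(+0.43 − (+0.450))/0.0592 = −0.676.
The balanced reaction is Sn⁴⁺(aq) + Co(s) → Sn²⁺(aq) + Co²⁺(aq), so Q = ([Sn²⁺(aq)]·[Co²⁺(aq)]) / [Sn⁴⁺(aq)].
Substituting the known concentrations and solving, log [Sn⁴⁺(aq)] = −0.346 and [Sn⁴⁺(aq)] = 0.45 M.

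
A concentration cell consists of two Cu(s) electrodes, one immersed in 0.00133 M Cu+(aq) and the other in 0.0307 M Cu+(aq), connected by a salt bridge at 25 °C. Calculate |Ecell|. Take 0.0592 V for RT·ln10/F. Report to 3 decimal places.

For a concentration cell E°cell = 0, since both electrodes use the same couple.
The compartment with the higher Cu+(aq) concentration (0.0307 M) acts as the cathode; ions are reduced there and produced at the dilute (0.00133 M) anode.
With n = 1, Ecell = −(0.0592/1)·log([dilute]/[conc]) = −(0.0592/1)·log(0.00133/0.0307) = +0.081 V.

0.081 V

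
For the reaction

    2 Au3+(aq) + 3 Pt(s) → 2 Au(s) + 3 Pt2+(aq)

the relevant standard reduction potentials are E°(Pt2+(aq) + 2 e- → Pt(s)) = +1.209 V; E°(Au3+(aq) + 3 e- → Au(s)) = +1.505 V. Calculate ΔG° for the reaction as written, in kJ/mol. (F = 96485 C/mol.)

In the reaction as written Au3+(aq) is reduced, so the Au³⁺/Au couple is the cathode and Pt²⁺/Pt is the anode.
E°cell = +1.505 − (+1.209) = +0.296 V; balancing electrons gives n = 6.
ΔG° = −nFE°cell = −(6)(96485)(+0.296) J/mol = −171 kJ/mol.

−171 kJ/mol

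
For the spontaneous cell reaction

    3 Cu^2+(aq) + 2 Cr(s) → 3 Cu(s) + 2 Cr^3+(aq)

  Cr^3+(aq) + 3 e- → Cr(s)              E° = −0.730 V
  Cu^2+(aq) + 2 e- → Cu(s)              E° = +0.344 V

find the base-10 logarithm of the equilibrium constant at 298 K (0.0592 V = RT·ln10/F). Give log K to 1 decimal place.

The Cu²⁺/Cu couple is reduced (cathode); E°cell = +0.344 − (−0.730) = +1.074 V with n = 6.
At equilibrium E = 0, so log K = nE°cell / 0.0592 = (6)(+1.074) / 0.0592 = 108.9.

log K = 108.9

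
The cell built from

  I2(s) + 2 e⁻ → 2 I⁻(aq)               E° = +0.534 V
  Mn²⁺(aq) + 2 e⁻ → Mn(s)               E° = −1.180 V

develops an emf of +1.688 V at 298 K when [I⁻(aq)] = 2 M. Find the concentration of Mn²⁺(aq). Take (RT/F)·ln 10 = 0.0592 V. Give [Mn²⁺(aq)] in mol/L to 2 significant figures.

I₂/I⁻ is the cathode (higher E°); E°cell = +0.534 − (−1.180) = +1.714 V with n = 2.
Rearranging E = E° − (0.0592/n)·log Q gives log Q = 2(+1.714 − (+1.688))/0.0592 = 0.878.
Balancing electrons gives I2(s) + Mn(s) → 2 I⁻(aq) + Mn²⁺(aq); thus Q = [I⁻(aq)]^2·[Mn²⁺(aq)].
Substituting the known concentrations and solving, log [Mn²⁺(aq)] = 0.276 and [Mn²⁺(aq)] = 1.9 M.

1.9 M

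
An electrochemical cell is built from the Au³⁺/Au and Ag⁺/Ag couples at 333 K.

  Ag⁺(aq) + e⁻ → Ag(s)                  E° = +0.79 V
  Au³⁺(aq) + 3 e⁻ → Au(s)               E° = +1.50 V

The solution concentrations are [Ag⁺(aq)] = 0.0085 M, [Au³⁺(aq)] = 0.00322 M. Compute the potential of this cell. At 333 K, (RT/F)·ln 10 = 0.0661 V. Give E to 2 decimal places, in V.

+0.79 V

Au³⁺/Au is reduced (cathode, E° = +1.50 V) and Ag⁺/Ag is oxidized (anode).
E°cell = +1.50 − (+0.79) = +0.71 V, with n = 3 electrons transferred.
For the overall reaction Au³⁺(aq) + 3 Ag(s) → Au(s) + 3 Ag⁺(aq), Q = [Ag⁺(aq)]^3 / [Au³⁺(aq)] = 0.000191, giving log Q = −3.720.
Applying E = E° − (RT ln10/nF)·log Q gives +0.71 − (0.0661/3)(−3.720) = +0.79 V.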